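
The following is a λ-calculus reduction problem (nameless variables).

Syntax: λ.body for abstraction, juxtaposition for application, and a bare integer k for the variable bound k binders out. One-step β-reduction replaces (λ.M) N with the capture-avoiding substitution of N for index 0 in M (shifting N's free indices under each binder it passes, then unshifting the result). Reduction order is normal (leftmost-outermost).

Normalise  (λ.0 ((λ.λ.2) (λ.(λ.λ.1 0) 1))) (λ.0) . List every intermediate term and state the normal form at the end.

  start: (λ.0 ((λ.λ.2) (λ.(λ.λ.1 0) 1))) (λ.0)
  step 1: (λ.0) ((λ.λ.λ.0) (λ.(λ.λ.1 0) (λ.0)))
  step 2: (λ.λ.λ.0) (λ.(λ.λ.1 0) (λ.0))
  step 3: λ.λ.0

Answer: normal form = λ.λ.0  (in 3 steps)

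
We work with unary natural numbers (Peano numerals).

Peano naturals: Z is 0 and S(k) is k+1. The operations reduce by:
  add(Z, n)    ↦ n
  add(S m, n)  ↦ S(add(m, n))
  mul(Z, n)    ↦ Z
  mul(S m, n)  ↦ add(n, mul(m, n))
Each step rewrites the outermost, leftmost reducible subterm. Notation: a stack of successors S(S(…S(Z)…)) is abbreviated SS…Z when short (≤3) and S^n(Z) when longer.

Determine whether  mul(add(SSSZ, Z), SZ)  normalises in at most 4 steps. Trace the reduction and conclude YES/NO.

  start: mul(add(SSSZ, Z), SZ)
  step 1: mul(S(add(SSZ, Z)), SZ)
  step 2: add(SZ, mul(add(SSZ, Z), SZ))
  step 3: S(add(Z, mul(add(SSZ, Z), SZ)))
  step 4: S(mul(add(SSZ, Z), SZ))

Answer: NO — after 4 steps the term is S(mul(add(SSZ, Z), SZ)), not yet normal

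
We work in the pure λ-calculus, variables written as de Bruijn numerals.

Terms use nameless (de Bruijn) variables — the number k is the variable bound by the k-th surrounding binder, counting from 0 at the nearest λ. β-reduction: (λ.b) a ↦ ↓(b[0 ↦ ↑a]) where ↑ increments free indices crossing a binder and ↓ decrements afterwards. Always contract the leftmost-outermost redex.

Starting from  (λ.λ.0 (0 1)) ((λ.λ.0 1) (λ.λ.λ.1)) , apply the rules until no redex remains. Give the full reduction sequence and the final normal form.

  start: (λ.λ.0 (0 1)) ((λ.λ.0 1) (λ.λ.λ.1))
  [1] λ.0 (0 ((λ.λ.0 1) (λ.λ.λ.1)))
  [2] λ.0 (0 (λ.0 (λ.λ.λ.1)))

Answer: normal form = λ.0 (0 (λ.0 (λ.λ.λ.1)))  (in 2 steps)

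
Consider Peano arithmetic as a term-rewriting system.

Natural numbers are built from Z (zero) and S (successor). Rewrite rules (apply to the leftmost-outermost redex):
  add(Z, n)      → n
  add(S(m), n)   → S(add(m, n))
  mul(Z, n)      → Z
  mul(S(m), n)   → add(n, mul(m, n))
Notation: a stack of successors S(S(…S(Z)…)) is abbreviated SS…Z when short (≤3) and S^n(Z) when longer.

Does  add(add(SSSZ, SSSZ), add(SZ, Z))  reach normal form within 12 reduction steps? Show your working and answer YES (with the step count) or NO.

Answer: NO — after 12 steps the term is S(S(S(S(S(S(S(add(Z, Z)))))))), not yet normal

Working:
  start: add(add(SSSZ, SSSZ), add(SZ, Z))
  step 1: add(S(add(SSZ, SSSZ)), add(SZ, Z))
  step 2: S(add(add(SSZ, SSSZ), add(SZ, Z)))
  step 3: S(add(S(add(SZ, SSSZ)), add(SZ, Z)))
  step 4: S(S(add(add(SZ, SSSZ), add(SZ, Z))))
  step 5: S(S(add(S(add(Z, SSSZ)), add(SZ, Z))))
  step 6: S(S(S(add(add(Z, SSSZ), add(SZ, Z)))))
  step 7: S(S(S(add(SSSZ, add(SZ, Z)))))
  step 8: S(S(S(S(add(SSZ, add(SZ, Z))))))
  step 9: S(S(S(S(S(add(SZ, add(SZ, Z)))))))
  step 10: S(S(S(S(S(S(add(Z, add(SZ, Z))))))))
  step 11: S(S(S(S(S(S(add(SZ, Z)))))))
  step 12: S(S(S(S(S(S(S(add(Z, Z))))))))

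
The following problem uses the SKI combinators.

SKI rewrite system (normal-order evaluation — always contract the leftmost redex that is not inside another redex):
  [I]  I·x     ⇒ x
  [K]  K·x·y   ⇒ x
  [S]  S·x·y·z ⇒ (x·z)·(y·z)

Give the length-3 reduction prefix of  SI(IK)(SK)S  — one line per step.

Answer: after 3 steps: KS(IK(SK)S)

Reduction:
  start: SI(IK)(SK)S
  →1  I(SK)(IK(SK))S
  →2  SK(IK(SK))S
  →3  KS(IK(SK)S)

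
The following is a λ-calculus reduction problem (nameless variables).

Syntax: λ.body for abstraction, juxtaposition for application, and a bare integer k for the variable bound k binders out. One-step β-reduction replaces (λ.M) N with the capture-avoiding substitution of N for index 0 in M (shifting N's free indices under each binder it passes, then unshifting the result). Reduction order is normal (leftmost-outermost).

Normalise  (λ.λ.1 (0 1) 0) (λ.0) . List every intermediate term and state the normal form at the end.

Answer: normal form = λ.0 (λ.0) 0  (in 2 steps)

Reduction:
  start: (λ.λ.1 (0 1) 0) (λ.0)
  step 1: λ.(λ.0) (0 (λ.0)) 0
  step 2: λ.0 (λ.0) 0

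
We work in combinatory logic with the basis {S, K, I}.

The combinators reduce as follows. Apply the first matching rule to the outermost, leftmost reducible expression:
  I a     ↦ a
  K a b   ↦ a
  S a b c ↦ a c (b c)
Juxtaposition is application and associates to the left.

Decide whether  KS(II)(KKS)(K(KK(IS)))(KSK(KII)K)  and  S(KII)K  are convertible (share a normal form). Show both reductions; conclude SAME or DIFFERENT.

Answer: SAME — A ⇓ SIK, B ⇓ SIK

Reduction:
Term A:
  start: KS(II)(KKS)(K(KK(IS)))(KSK(KII)K)
  [1] S(KKS)(K(KK(IS)))(KSK(KII)K)
  [2] KKS(KSK(KII)K)(K(KK(IS))(KSK(KII)K))
  [3] K(KSK(KII)K)(K(KK(IS))(KSK(KII)K))
  [4] KSK(KII)K
  [5] S(KII)K
  [6] SIK

Term B:
  start: S(KII)K
  [1] SIK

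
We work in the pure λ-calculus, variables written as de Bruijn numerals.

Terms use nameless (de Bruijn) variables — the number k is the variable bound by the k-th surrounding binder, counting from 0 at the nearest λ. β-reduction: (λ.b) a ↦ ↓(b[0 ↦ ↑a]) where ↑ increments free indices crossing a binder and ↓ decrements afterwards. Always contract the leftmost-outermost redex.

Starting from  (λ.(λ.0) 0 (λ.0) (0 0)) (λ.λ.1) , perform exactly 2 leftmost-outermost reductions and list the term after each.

Answer: after 2 steps: (λ.λ.1) (λ.0) ((λ.λ.1) (λ.λ.1))

Derivation:
  start: (λ.(λ.0) 0 (λ.0) (0 0)) (λ.λ.1)
  [1] (λ.0) (λ.λ.1) (λ.0) ((λ.λ.1) (λ.λ.1))
  [2] (λ.λ.1) (λ.0) ((λ.λ.1) (λ.λ.1))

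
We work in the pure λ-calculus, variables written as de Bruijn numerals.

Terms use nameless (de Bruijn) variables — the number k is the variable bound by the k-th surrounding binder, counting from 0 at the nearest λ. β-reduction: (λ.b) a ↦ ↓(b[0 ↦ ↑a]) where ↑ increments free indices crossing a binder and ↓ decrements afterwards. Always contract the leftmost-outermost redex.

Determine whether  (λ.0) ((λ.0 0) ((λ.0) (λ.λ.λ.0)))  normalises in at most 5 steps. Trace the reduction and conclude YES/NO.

  start: (λ.0) ((λ.0 0) ((λ.0) (λ.λ.λ.0)))
  →1  (λ.0 0) ((λ.0) (λ.λ.λ.0))
  →2  (λ.0) (λ.λ.λ.0) ((λ.0) (λ.λ.λ.0))
  →3  (λ.λ.λ.0) ((λ.0) (λ.λ.λ.0))
  →4  λ.λ.0

Answer: YES — reaches normal form λ.λ.0 in 4 ≤ 5 steps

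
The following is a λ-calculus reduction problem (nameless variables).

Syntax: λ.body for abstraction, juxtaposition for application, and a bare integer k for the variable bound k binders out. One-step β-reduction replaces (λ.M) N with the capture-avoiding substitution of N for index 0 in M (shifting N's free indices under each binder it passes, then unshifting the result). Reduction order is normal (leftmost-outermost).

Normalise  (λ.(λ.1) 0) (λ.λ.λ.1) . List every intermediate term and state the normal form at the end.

  start: (λ.(λ.1) 0) (λ.λ.λ.1)
  step 1: (λ.λ.λ.λ.1) (λ.λ.λ.1)
  step 2: λ.λ.λ.1

Answer: normal form = λ.λ.λ.1  (in 2 steps)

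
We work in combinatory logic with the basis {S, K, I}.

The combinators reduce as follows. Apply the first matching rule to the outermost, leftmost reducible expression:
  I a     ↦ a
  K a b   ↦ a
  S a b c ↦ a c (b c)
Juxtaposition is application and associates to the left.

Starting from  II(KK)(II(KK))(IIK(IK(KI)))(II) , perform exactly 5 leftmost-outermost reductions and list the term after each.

Answer: after 5 steps: IK(IK(KI))

Reduction:
  start: II(KK)(II(KK))(IIK(IK(KI)))(II)
  →1  I(KK)(II(KK))(IIK(IK(KI)))(II)
  →2  KK(II(KK))(IIK(IK(KI)))(II)
  →3  K(IIK(IK(KI)))(II)
  →4  IIK(IK(KI))
  →5  IK(IK(KI))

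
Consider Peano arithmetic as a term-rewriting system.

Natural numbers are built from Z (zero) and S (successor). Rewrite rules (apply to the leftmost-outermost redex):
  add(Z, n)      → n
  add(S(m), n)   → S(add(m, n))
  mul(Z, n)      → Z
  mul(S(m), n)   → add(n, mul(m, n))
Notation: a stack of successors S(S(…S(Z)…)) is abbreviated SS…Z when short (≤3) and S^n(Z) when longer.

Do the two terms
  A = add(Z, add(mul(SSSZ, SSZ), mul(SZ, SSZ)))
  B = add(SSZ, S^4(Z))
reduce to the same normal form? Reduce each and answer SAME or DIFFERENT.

Term A:
  start: add(Z, add(mul(SSSZ, SSZ), mul(SZ, SSZ)))
  [1] add(mul(SSSZ, SSZ), mul(SZ, SSZ))
  [2] add(add(SSZ, mul(SSZ, SSZ)), mul(SZ, SSZ))
  [3] add(S(add(SZ, mul(SSZ, SSZ))), mul(SZ, SSZ))
  [4] S(add(add(SZ, mul(SSZ, SSZ)), mul(SZ, SSZ)))
  [5] S(add(S(add(Z, mul(SSZ, SSZ))), mul(SZ, SSZ)))
  [6] S(S(add(add(Z, mul(SSZ, SSZ)), mul(SZ, SSZ))))
  [7] S(S(add(mul(SSZ, SSZ), mul(SZ, SSZ))))
  [8] S(S(add(add(SSZ, mul(SZ, SSZ)), mul(SZ, SSZ))))
  [9] S(S(add(S(add(SZ, mul(SZ, SSZ))), mul(SZ, SSZ))))
  [10] S(S(S(add(add(SZ, mul(SZ, SSZ)), mul(SZ, SSZ)))))
  [11] S(S(S(add(S(add(Z, mul(SZ, SSZ))), mul(SZ, SSZ)))))
  [12] S(S(S(S(add(add(Z, mul(SZ, SSZ)), mul(SZ, SSZ))))))
  [13] S(S(S(S(add(mul(SZ, SSZ), mul(SZ, SSZ))))))
  [14] S(S(S(S(add(add(SSZ, mul(Z, SSZ)), mul(SZ, SSZ))))))
  [15] S(S(S(S(add(S(add(SZ, mul(Z, SSZ))), mul(SZ, SSZ))))))
  [16] S(S(S(S(S(add(add(SZ, mul(Z, SSZ)), mul(SZ, SSZ)))))))
  [17] S(S(S(S(S(add(S(add(Z, mul(Z, SSZ))), mul(SZ, SSZ)))))))
  [18] S(S(S(S(S(S(add(add(Z, mul(Z, SSZ)), mul(SZ, SSZ))))))))
  [19] S(S(S(S(S(S(add(mul(Z, SSZ), mul(SZ, SSZ))))))))
  [20] S(S(S(S(S(S(add(Z, mul(SZ, SSZ))))))))
  [21] S(S(S(S(S(S(mul(SZ, SSZ)))))))
  [22] S(S(S(S(S(S(add(SSZ, mul(Z, SSZ))))))))
  [23] S(S(S(S(S(S(S(add(SZ, mul(Z, SSZ)))))))))
  [24] S(S(S(S(S(S(S(S(add(Z, mul(Z, SSZ))))))))))
  [25] S(S(S(S(S(S(S(S(mul(Z, SSZ)))))))))
  [26] S^8(Z)

Term B:
  start: add(SSZ, S^4(Z))
  [1] S(add(SZ, S^4(Z)))
  [2] S(S(add(Z, S^4(Z))))
  [3] S^6(Z)

Answer: DIFFERENT — A ⇓ S^8(Z), B ⇓ S^6(Z)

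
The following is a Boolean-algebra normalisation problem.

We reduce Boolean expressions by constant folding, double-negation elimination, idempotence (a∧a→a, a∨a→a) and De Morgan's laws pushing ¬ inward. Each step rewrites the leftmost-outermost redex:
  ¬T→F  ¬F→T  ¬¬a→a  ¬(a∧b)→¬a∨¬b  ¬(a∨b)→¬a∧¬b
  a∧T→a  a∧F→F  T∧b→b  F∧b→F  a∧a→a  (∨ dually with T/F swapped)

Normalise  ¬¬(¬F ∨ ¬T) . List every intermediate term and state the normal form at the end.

Answer: normal form = T  (in 3 steps)

Reduction:
  start: ¬¬(¬F ∨ ¬T)
  [1] ¬F ∨ ¬T
  [2] T ∨ ¬T
  [3] T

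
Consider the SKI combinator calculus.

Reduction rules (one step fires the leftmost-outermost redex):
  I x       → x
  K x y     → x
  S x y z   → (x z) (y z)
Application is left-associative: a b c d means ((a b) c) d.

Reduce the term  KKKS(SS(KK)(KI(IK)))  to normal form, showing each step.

Answer: normal form = S  (in 2 steps)

Derivation:
  start: KKKS(SS(KK)(KI(IK)))
  →1  KS(SS(KK)(KI(IK)))
  →2  S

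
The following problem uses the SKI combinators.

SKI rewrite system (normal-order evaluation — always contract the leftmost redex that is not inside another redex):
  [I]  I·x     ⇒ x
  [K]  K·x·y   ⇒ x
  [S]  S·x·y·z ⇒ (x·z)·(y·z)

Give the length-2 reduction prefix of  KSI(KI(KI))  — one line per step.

Answer: after 2 steps: SI

Reduction:
  start: KSI(KI(KI))
  →1  S(KI(KI))
  →2  SI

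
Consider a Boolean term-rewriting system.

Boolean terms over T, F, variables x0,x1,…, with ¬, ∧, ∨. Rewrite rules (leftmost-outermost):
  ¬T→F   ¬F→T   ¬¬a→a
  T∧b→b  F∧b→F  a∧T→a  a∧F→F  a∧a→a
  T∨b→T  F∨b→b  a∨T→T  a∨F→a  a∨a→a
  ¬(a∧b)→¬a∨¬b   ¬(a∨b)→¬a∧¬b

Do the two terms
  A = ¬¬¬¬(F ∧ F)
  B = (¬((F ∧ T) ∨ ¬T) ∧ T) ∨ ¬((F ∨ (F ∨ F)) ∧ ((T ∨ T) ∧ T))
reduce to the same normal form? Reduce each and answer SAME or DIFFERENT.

Answer: DIFFERENT — A ⇓ F, B ⇓ T

Working:
Term A:
  start: ¬¬¬¬(F ∧ F)
  step 1: ¬¬(F ∧ F)
  step 2: F ∧ F
  step 3: F

Term B:
  start: (¬((F ∧ T) ∨ ¬T) ∧ T) ∨ ¬((F ∨ (F ∨ F)) ∧ ((T ∨ T) ∧ T))
  step 1: ¬((F ∧ T) ∨ ¬T) ∨ ¬((F ∨ (F ∨ F)) ∧ ((T ∨ T) ∧ T))
  step 2: (¬(F ∧ T) ∧ ¬¬T) ∨ ¬((F ∨ (F ∨ F)) ∧ ((T ∨ T) ∧ T))
  step 3: ((¬F ∨ ¬T) ∧ ¬¬T) ∨ ¬((F ∨ (F ∨ F)) ∧ ((T ∨ T) ∧ T))
  step 4: ((T ∨ ¬T) ∧ ¬¬T) ∨ ¬((F ∨ (F ∨ F)) ∧ ((T ∨ T) ∧ T))
  step 5: (T ∧ ¬¬T) ∨ ¬((F ∨ (F ∨ F)) ∧ ((T ∨ T) ∧ T))
  step 6: ¬¬T ∨ ¬((F ∨ (F ∨ F)) ∧ ((T ∨ T) ∧ T))
  step 7: T ∨ ¬((F ∨ (F ∨ F)) ∧ ((T ∨ T) ∧ T))
  step 8: T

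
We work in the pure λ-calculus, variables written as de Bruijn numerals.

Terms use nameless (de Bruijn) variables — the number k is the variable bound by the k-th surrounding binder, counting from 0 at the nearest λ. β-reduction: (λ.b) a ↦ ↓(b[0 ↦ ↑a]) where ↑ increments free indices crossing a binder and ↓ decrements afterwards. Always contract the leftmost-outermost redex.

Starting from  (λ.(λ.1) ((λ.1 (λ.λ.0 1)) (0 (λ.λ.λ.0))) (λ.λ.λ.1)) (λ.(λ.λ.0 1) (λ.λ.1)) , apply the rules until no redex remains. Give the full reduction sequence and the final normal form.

  start: (λ.(λ.1) ((λ.1 (λ.λ.0 1)) (0 (λ.λ.λ.0))) (λ.λ.λ.1)) (λ.(λ.λ.0 1) (λ.λ.1))
  step 1: (λ.λ.(λ.λ.0 1) (λ.λ.1)) ((λ.(λ.(λ.λ.0 1) (λ.λ.1)) (λ.λ.0 1)) ((λ.(λ.λ.0 1) (λ.λ.1)) (λ.λ.λ.0))) (λ.λ.λ.1)
  step 2: (λ.(λ.λ.0 1) (λ.λ.1)) (λ.λ.λ.1)
  step 3: (λ.λ.0 1) (λ.λ.1)
  step 4: λ.0 (λ.λ.1)

Answer: normal form = λ.0 (λ.λ.1)  (in 4 steps)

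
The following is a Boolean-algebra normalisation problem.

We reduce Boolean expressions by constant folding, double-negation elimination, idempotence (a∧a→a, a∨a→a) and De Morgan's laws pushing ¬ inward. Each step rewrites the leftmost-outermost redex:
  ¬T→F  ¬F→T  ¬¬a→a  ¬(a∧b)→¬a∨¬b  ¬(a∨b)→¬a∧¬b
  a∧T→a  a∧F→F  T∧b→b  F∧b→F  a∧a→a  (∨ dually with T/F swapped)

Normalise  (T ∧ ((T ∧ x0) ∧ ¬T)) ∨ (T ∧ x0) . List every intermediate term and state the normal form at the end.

Answer: normal form = x0  (in 6 steps)

Reduction:
  start: (T ∧ ((T ∧ x0) ∧ ¬T)) ∨ (T ∧ x0)
  →1  ((T ∧ x0) ∧ ¬T) ∨ (T ∧ x0)
  →2  (x0 ∧ ¬T) ∨ (T ∧ x0)
  →3  (x0 ∧ F) ∨ (T ∧ x0)
  →4  F ∨ (T ∧ x0)
  →5  T ∧ x0
  →6  x0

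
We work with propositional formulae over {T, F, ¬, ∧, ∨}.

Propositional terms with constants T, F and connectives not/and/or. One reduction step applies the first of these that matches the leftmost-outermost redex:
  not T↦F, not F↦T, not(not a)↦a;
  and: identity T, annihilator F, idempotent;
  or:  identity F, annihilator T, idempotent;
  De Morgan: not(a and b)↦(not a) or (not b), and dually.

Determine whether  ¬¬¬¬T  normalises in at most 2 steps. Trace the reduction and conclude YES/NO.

  start: ¬¬¬¬T
  [1] ¬¬T
  [2] T

Answer: YES — reaches normal form T in 2 ≤ 2 steps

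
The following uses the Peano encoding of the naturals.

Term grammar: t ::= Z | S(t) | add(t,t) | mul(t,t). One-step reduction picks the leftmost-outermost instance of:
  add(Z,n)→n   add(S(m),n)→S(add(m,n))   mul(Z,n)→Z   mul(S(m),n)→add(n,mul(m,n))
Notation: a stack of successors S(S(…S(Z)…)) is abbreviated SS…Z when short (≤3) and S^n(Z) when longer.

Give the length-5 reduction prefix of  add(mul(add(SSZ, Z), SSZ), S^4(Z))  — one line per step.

  start: add(mul(add(SSZ, Z), SSZ), S^4(Z))
  step 1: add(mul(S(add(SZ, Z)), SSZ), S^4(Z))
  step 2: add(add(SSZ, mul(add(SZ, Z), SSZ)), S^4(Z))
  step 3: add(S(add(SZ, mul(add(SZ, Z), SSZ))), S^4(Z))
  step 4: S(add(add(SZ, mul(add(SZ, Z), SSZ)), S^4(Z)))
  step 5: S(add(S(add(Z, mul(add(SZ, Z), SSZ))), S^4(Z)))

Answer: after 5 steps: S(add(S(add(Z, mul(add(SZ, Z), SSZ))), S^4(Z)))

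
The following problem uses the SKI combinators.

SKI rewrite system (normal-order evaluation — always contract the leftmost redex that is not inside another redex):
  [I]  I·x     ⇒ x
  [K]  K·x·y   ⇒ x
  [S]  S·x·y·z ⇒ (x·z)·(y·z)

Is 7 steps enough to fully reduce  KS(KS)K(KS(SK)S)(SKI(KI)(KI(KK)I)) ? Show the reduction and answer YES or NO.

Answer: YES — reaches normal form I in 6 ≤ 7 steps

Reduction:
  start: KS(KS)K(KS(SK)S)(SKI(KI)(KI(KK)I))
  →1  SK(KS(SK)S)(SKI(KI)(KI(KK)I))
  →2  K(SKI(KI)(KI(KK)I))(KS(SK)S(SKI(KI)(KI(KK)I)))
  →3  SKI(KI)(KI(KK)I)
  →4  K(KI)(I(KI))(KI(KK)I)
  →5  KI(KI(KK)I)
  →6  I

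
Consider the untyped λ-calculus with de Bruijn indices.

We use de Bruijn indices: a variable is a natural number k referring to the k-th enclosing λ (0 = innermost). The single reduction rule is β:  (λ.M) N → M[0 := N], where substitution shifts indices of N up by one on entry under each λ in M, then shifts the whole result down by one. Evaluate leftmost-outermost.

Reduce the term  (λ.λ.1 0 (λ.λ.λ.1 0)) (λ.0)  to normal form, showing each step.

  start: (λ.λ.1 0 (λ.λ.λ.1 0)) (λ.0)
  step 1: λ.(λ.0) 0 (λ.λ.λ.1 0)
  step 2: λ.0 (λ.λ.λ.1 0)

Answer: normal form = λ.0 (λ.λ.λ.1 0)  (in 2 steps)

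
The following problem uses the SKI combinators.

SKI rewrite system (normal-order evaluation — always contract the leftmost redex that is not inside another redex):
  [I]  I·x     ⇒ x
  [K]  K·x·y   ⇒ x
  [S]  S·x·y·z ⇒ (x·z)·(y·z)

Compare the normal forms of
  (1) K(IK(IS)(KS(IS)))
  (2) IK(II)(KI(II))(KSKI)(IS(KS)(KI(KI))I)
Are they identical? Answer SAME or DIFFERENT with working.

Term A:
  start: K(IK(IS)(KS(IS)))
  →1  K(K(IS)(KS(IS)))
  →2  K(IS)
  →3  KS

Term B:
  start: IK(II)(KI(II))(KSKI)(IS(KS)(KI(KI))I)
  →1  K(II)(KI(II))(KSKI)(IS(KS)(KI(KI))I)
  →2  II(KSKI)(IS(KS)(KI(KI))I)
  →3  I(KSKI)(IS(KS)(KI(KI))I)
  →4  KSKI(IS(KS)(KI(KI))I)
  →5  SI(IS(KS)(KI(KI))I)
  →6  SI(S(KS)(KI(KI))I)
  →7  SI(KSI(KI(KI)I))
  →8  SI(S(KI(KI)I))
  →9  SI(S(II))
  →10  SI(SI)

Answer: DIFFERENT — A ⇓ KS, B ⇓ SI(SI)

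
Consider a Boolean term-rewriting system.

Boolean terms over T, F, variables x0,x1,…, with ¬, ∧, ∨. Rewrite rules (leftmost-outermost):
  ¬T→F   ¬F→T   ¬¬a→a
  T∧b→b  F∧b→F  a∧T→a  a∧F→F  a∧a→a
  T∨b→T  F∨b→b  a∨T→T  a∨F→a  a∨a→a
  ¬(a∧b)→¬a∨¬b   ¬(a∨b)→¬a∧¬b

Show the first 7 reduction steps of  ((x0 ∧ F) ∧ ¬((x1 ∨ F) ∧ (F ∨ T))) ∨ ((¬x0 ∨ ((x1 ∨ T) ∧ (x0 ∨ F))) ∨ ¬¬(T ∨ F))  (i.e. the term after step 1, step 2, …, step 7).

Answer: after 7 steps: (¬x0 ∨ x0) ∨ (T ∨ F)

Reduction:
  start: ((x0 ∧ F) ∧ ¬((x1 ∨ F) ∧ (F ∨ T))) ∨ ((¬x0 ∨ ((x1 ∨ T) ∧ (x0 ∨ F))) ∨ ¬¬(T ∨ F))
  →1  (F ∧ ¬((x1 ∨ F) ∧ (F ∨ T))) ∨ ((¬x0 ∨ ((x1 ∨ T) ∧ (x0 ∨ F))) ∨ ¬¬(T ∨ F))
  →2  F ∨ ((¬x0 ∨ ((x1 ∨ T) ∧ (x0 ∨ F))) ∨ ¬¬(T ∨ F))
  →3  (¬x0 ∨ ((x1 ∨ T) ∧ (x0 ∨ F))) ∨ ¬¬(T ∨ F)
  →4  (¬x0 ∨ (T ∧ (x0 ∨ F))) ∨ ¬¬(T ∨ F)
  →5  (¬x0 ∨ (x0 ∨ F)) ∨ ¬¬(T ∨ F)
  →6  (¬x0 ∨ x0) ∨ ¬¬(T ∨ F)
  →7  (¬x0 ∨ x0) ∨ (T ∨ F)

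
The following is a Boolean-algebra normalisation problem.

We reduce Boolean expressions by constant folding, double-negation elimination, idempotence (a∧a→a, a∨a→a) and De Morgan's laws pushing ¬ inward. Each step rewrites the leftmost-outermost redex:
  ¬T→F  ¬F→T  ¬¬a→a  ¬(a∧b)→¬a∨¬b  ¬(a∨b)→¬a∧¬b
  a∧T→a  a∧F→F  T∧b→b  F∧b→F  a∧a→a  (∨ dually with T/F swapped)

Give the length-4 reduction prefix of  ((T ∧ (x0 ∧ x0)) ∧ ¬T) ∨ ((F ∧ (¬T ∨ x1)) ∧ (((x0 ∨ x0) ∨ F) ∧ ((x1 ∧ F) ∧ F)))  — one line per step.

Answer: after 4 steps: F ∨ ((F ∧ (¬T ∨ x1)) ∧ (((x0 ∨ x0) ∨ F) ∧ ((x1 ∧ F) ∧ F)))

Working:
  start: ((T ∧ (x0 ∧ x0)) ∧ ¬T) ∨ ((F ∧ (¬T ∨ x1)) ∧ (((x0 ∨ x0) ∨ F) ∧ ((x1 ∧ F) ∧ F)))
  step 1: ((x0 ∧ x0) ∧ ¬T) ∨ ((F ∧ (¬T ∨ x1)) ∧ (((x0 ∨ x0) ∨ F) ∧ ((x1 ∧ F) ∧ F)))
  step 2: (x0 ∧ ¬T) ∨ ((F ∧ (¬T ∨ x1)) ∧ (((x0 ∨ x0) ∨ F) ∧ ((x1 ∧ F) ∧ F)))
  step 3: (x0 ∧ F) ∨ ((F ∧ (¬T ∨ x1)) ∧ (((x0 ∨ x0) ∨ F) ∧ ((x1 ∧ F) ∧ F)))
  step 4: F ∨ ((F ∧ (¬T ∨ x1)) ∧ (((x0 ∨ x0) ∨ F) ∧ ((x1 ∧ F) ∧ F)))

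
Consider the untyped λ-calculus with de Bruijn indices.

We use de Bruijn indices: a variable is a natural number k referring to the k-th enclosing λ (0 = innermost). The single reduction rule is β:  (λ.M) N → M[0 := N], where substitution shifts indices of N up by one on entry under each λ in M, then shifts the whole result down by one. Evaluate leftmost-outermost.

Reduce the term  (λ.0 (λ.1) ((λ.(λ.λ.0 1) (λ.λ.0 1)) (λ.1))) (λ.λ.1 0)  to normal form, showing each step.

Answer: normal form = λ.λ.1 0  (in 4 steps)

Working:
  start: (λ.0 (λ.1) ((λ.(λ.λ.0 1) (λ.λ.0 1)) (λ.1))) (λ.λ.1 0)
  [1] (λ.λ.1 0) (λ.λ.λ.1 0) ((λ.(λ.λ.0 1) (λ.λ.0 1)) (λ.λ.λ.1 0))
  [2] (λ.(λ.λ.λ.1 0) 0) ((λ.(λ.λ.0 1) (λ.λ.0 1)) (λ.λ.λ.1 0))
  [3] (λ.λ.λ.1 0) ((λ.(λ.λ.0 1) (λ.λ.0 1)) (λ.λ.λ.1 0))
  [4] λ.λ.1 0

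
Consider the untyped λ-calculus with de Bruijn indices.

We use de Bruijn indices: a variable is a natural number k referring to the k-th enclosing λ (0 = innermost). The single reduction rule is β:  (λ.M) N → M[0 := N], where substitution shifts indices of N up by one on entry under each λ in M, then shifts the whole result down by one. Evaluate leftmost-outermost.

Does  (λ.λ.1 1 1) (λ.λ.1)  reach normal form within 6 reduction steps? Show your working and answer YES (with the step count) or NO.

  start: (λ.λ.1 1 1) (λ.λ.1)
  →1  λ.(λ.λ.1) (λ.λ.1) (λ.λ.1)
  →2  λ.(λ.λ.λ.1) (λ.λ.1)
  →3  λ.λ.λ.1

Answer: YES — reaches normal form λ.λ.λ.1 in 3 ≤ 6 steps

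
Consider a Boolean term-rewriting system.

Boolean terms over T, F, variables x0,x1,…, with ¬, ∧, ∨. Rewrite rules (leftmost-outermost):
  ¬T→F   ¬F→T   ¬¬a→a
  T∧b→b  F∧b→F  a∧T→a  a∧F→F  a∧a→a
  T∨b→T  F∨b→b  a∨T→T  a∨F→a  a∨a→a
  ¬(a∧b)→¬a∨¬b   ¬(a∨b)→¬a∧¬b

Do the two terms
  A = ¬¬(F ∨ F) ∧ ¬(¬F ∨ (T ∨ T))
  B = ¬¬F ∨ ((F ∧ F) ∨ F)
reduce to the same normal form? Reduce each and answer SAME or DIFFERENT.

Answer: SAME — A ⇓ F, B ⇓ F

Derivation:
Term A:
  start: ¬¬(F ∨ F) ∧ ¬(¬F ∨ (T ∨ T))
  →1  (F ∨ F) ∧ ¬(¬F ∨ (T ∨ T))
  →2  F ∧ ¬(¬F ∨ (T ∨ T))
  →3  F

Term B:
  start: ¬¬F ∨ ((F ∧ F) ∨ F)
  →1  F ∨ ((F ∧ F) ∨ F)
  →2  (F ∧ F) ∨ F
  →3  F ∧ F
  →4  F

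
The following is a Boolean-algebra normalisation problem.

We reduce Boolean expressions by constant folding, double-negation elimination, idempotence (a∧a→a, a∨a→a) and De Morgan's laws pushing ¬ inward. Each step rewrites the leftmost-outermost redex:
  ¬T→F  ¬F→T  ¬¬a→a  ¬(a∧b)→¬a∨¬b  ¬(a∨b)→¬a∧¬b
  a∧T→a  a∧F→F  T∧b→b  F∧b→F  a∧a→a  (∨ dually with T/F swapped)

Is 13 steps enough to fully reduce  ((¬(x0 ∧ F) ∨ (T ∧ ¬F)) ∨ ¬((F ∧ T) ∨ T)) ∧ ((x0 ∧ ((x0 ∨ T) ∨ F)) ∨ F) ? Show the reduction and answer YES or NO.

Answer: YES — reaches normal form x0 in 10 ≤ 13 steps

Working:
  start: ((¬(x0 ∧ F) ∨ (T ∧ ¬F)) ∨ ¬((F ∧ T) ∨ T)) ∧ ((x0 ∧ ((x0 ∨ T) ∨ F)) ∨ F)
  →1  (((¬x0 ∨ ¬F) ∨ (T ∧ ¬F)) ∨ ¬((F ∧ T) ∨ T)) ∧ ((x0 ∧ ((x0 ∨ T) ∨ F)) ∨ F)
  →2  (((¬x0 ∨ T) ∨ (T ∧ ¬F)) ∨ ¬((F ∧ T) ∨ T)) ∧ ((x0 ∧ ((x0 ∨ T) ∨ F)) ∨ F)
  →3  ((T ∨ (T ∧ ¬F)) ∨ ¬((F ∧ T) ∨ T)) ∧ ((x0 ∧ ((x0 ∨ T) ∨ F)) ∨ F)
  →4  (T ∨ ¬((F ∧ T) ∨ T)) ∧ ((x0 ∧ ((x0 ∨ T) ∨ F)) ∨ F)
  →5  T ∧ ((x0 ∧ ((x0 ∨ T) ∨ F)) ∨ F)
  →6  (x0 ∧ ((x0 ∨ T) ∨ F)) ∨ F
  →7  x0 ∧ ((x0 ∨ T) ∨ F)
  →8  x0 ∧ (x0 ∨ T)
  →9  x0 ∧ T
  →10  x0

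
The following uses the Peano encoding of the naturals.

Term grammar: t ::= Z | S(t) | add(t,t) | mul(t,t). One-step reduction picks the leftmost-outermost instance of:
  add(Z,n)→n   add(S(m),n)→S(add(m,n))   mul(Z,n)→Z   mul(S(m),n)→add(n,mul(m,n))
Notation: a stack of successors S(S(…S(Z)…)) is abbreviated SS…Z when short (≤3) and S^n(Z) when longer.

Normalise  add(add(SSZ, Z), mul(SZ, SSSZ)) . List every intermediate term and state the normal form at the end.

  start: add(add(SSZ, Z), mul(SZ, SSSZ))
  step 1: add(S(add(SZ, Z)), mul(SZ, SSSZ))
  step 2: S(add(add(SZ, Z), mul(SZ, SSSZ)))
  step 3: S(add(S(add(Z, Z)), mul(SZ, SSSZ)))
  step 4: S(S(add(add(Z, Z), mul(SZ, SSSZ))))
  step 5: S(S(add(Z, mul(SZ, SSSZ))))
  step 6: S(S(mul(SZ, SSSZ)))
  step 7: S(S(add(SSSZ, mul(Z, SSSZ))))
  step 8: S(S(S(add(SSZ, mul(Z, SSSZ)))))
  step 9: S(S(S(S(add(SZ, mul(Z, SSSZ))))))
  step 10: S(S(S(S(S(add(Z, mul(Z, SSSZ)))))))
  step 11: S(S(S(S(S(mul(Z, SSSZ))))))
  step 12: S^5(Z)

Answer: normal form = S^5(Z)  (in 12 steps)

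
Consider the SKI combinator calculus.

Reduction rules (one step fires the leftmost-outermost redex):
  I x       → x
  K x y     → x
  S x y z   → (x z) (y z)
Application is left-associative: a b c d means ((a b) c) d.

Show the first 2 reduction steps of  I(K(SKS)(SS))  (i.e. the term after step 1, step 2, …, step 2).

Answer: after 2 steps: SKS

Derivation:
  start: I(K(SKS)(SS))
  →1  K(SKS)(SS)
  →2  SKS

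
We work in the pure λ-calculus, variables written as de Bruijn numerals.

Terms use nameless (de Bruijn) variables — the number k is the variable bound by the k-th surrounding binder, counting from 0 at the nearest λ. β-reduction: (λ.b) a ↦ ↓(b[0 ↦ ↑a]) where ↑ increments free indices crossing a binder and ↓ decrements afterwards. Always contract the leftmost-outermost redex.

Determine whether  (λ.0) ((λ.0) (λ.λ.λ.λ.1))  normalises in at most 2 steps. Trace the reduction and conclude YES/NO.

  start: (λ.0) ((λ.0) (λ.λ.λ.λ.1))
  →1  (λ.0) (λ.λ.λ.λ.1)
  →2  λ.λ.λ.λ.1

Answer: YES — reaches normal form λ.λ.λ.λ.1 in 2 ≤ 2 steps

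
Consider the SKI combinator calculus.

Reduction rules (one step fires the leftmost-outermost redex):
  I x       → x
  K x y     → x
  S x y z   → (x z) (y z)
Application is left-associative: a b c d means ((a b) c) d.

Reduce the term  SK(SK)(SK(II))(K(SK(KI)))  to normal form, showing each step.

Answer: normal form = K(SK(KI))  (in 4 steps)

Derivation:
  start: SK(SK)(SK(II))(K(SK(KI)))
  step 1: K(SK(II))(SK(SK(II)))(K(SK(KI)))
  step 2: SK(II)(K(SK(KI)))
  step 3: K(K(SK(KI)))(II(K(SK(KI))))
  step 4: K(SK(KI))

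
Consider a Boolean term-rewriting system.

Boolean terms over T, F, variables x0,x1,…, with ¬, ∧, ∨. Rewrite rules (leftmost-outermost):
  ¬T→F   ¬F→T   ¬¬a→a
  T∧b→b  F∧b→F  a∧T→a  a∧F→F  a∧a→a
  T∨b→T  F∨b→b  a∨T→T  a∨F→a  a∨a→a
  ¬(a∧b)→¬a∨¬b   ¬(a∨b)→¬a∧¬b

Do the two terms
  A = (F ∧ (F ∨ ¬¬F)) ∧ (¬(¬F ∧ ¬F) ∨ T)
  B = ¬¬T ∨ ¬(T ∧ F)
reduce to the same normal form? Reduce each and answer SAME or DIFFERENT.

Term A:
  start: (F ∧ (F ∨ ¬¬F)) ∧ (¬(¬F ∧ ¬F) ∨ T)
  →1  F ∧ (¬(¬F ∧ ¬F) ∨ T)
  →2  F

Term B:
  start: ¬¬T ∨ ¬(T ∧ F)
  →1  T ∨ ¬(T ∧ F)
  →2  T

Answer: DIFFERENT — A ⇓ F, B ⇓ T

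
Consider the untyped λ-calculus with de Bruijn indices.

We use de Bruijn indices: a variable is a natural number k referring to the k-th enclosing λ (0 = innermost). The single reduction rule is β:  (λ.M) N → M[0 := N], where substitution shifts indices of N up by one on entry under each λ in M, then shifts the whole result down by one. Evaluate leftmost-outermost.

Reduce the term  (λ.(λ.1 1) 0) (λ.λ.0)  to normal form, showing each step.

  start: (λ.(λ.1 1) 0) (λ.λ.0)
  [1] (λ.(λ.λ.0) (λ.λ.0)) (λ.λ.0)
  [2] (λ.λ.0) (λ.λ.0)
  [3] λ.0

Answer: normal form = λ.0  (in 3 steps)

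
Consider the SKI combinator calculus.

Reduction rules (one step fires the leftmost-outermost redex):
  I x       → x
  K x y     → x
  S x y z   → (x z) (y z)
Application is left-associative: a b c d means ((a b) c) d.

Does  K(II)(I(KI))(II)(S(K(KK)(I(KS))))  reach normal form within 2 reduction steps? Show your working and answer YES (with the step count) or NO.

  start: K(II)(I(KI))(II)(S(K(KK)(I(KS))))
  →1  II(II)(S(K(KK)(I(KS))))
  →2  I(II)(S(K(KK)(I(KS))))

Answer: NO — after 2 steps the term is I(II)(S(K(KK)(I(KS)))), not yet normal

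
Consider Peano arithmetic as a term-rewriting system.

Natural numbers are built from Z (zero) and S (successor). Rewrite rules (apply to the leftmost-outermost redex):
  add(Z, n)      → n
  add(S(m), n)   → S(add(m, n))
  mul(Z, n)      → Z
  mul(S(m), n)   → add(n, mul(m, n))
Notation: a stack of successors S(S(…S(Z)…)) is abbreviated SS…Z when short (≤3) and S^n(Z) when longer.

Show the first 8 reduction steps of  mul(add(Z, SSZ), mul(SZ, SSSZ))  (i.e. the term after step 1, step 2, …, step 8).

Answer: after 8 steps: S(S(add(S(add(Z, mul(Z, SSSZ))), mul(SZ, mul(SZ, SSSZ)))))

Working:
  start: mul(add(Z, SSZ), mul(SZ, SSSZ))
  →1  mul(SSZ, mul(SZ, SSSZ))
  →2  add(mul(SZ, SSSZ), mul(SZ, mul(SZ, SSSZ)))
  →3  add(add(SSSZ, mul(Z, SSSZ)), mul(SZ, mul(SZ, SSSZ)))
  →4  add(S(add(SSZ, mul(Z, SSSZ))), mul(SZ, mul(SZ, SSSZ)))
  →5  S(add(add(SSZ, mul(Z, SSSZ)), mul(SZ, mul(SZ, SSSZ))))
  →6  S(add(S(add(SZ, mul(Z, SSSZ))), mul(SZ, mul(SZ, SSSZ))))
  →7  S(S(add(add(SZ, mul(Z, SSSZ)), mul(SZ, mul(SZ, SSSZ)))))
  →8  S(S(add(S(add(Z, mul(Z, SSSZ))), mul(SZ, mul(SZ, SSSZ)))))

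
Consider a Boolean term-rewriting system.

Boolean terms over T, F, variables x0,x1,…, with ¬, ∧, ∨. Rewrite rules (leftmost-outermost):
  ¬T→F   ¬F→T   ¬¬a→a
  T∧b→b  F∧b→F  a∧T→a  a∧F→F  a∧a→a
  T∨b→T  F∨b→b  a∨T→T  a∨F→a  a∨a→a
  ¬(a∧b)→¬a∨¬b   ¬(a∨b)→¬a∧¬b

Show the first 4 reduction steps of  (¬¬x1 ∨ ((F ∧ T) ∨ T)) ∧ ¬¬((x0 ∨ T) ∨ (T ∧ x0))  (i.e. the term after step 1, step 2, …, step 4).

  start: (¬¬x1 ∨ ((F ∧ T) ∨ T)) ∧ ¬¬((x0 ∨ T) ∨ (T ∧ x0))
  [1] (x1 ∨ ((F ∧ T) ∨ T)) ∧ ¬¬((x0 ∨ T) ∨ (T ∧ x0))
  [2] (x1 ∨ T) ∧ ¬¬((x0 ∨ T) ∨ (T ∧ x0))
  [3] T ∧ ¬¬((x0 ∨ T) ∨ (T ∧ x0))
  [4] ¬¬((x0 ∨ T) ∨ (T ∧ x0))

Answer: after 4 steps: ¬¬((x0 ∨ T) ∨ (T ∧ x0))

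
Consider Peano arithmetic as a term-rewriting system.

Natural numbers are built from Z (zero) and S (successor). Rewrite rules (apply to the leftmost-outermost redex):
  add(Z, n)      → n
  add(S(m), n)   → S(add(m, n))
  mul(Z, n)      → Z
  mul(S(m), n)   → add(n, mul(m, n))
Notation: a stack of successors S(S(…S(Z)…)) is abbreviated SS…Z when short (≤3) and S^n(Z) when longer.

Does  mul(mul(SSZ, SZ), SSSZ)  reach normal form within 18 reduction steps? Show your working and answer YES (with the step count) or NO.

  start: mul(mul(SSZ, SZ), SSSZ)
  →1  mul(add(SZ, mul(SZ, SZ)), SSSZ)
  →2  mul(S(add(Z, mul(SZ, SZ))), SSSZ)
  →3  add(SSSZ, mul(add(Z, mul(SZ, SZ)), SSSZ))
  →4  S(add(SSZ, mul(add(Z, mul(SZ, SZ)), SSSZ)))
  →5  S(S(add(SZ, mul(add(Z, mul(SZ, SZ)), SSSZ))))
  →6  S(S(S(add(Z, mul(add(Z, mul(SZ, SZ)), SSSZ)))))
  →7  S(S(S(mul(add(Z, mul(SZ, SZ)), SSSZ))))
  →8  S(S(S(mul(mul(SZ, SZ), SSSZ))))
  →9  S(S(S(mul(add(SZ, mul(Z, SZ)), SSSZ))))
  →10  S(S(S(mul(S(add(Z, mul(Z, SZ))), SSSZ))))
  →11  S(S(S(add(SSSZ, mul(add(Z, mul(Z, SZ)), SSSZ)))))
  →12  S(S(S(S(add(SSZ, mul(add(Z, mul(Z, SZ)), SSSZ))))))
  →13  S(S(S(S(S(add(SZ, mul(add(Z, mul(Z, SZ)), SSSZ)))))))
  →14  S(S(S(S(S(S(add(Z, mul(add(Z, mul(Z, SZ)), SSSZ))))))))
  →15  S(S(S(S(S(S(mul(add(Z, mul(Z, SZ)), SSSZ)))))))
  →16  S(S(S(S(S(S(mul(mul(Z, SZ), SSSZ)))))))
  →17  S(S(S(S(S(S(mul(Z, SSSZ)))))))
  →18  S^6(Z)

Answer: YES — reaches normal form S^6(Z) in 18 ≤ 18 steps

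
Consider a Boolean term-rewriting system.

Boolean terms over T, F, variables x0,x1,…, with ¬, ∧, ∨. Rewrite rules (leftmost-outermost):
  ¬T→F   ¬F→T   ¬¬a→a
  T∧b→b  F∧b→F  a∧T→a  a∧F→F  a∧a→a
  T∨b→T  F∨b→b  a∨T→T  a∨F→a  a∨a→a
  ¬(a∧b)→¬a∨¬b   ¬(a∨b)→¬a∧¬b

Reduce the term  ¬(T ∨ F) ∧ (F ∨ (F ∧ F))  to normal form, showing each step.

  start: ¬(T ∨ F) ∧ (F ∨ (F ∧ F))
  →1  (¬T ∧ ¬F) ∧ (F ∨ (F ∧ F))
  →2  (F ∧ ¬F) ∧ (F ∨ (F ∧ F))
  →3  F ∧ (F ∨ (F ∧ F))
  →4  F

Answer: normal form = F  (in 4 steps)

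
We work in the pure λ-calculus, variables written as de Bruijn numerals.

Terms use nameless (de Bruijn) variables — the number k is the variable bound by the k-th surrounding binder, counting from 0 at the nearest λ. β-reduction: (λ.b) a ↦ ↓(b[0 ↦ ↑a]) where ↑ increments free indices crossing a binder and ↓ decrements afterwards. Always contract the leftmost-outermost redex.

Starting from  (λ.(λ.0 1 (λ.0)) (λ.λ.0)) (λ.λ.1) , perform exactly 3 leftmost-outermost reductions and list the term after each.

  start: (λ.(λ.0 1 (λ.0)) (λ.λ.0)) (λ.λ.1)
  [1] (λ.0 (λ.λ.1) (λ.0)) (λ.λ.0)
  [2] (λ.λ.0) (λ.λ.1) (λ.0)
  [3] (λ.0) (λ.0)

Answer: after 3 steps: (λ.0) (λ.0)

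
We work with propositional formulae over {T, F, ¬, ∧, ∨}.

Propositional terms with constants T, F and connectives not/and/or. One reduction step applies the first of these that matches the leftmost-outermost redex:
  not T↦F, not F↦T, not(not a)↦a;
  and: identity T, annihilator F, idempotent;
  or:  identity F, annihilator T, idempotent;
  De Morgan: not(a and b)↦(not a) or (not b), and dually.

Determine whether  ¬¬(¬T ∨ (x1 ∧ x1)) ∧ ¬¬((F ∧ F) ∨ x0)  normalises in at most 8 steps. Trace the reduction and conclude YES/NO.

  start: ¬¬(¬T ∨ (x1 ∧ x1)) ∧ ¬¬((F ∧ F) ∨ x0)
  step 1: (¬T ∨ (x1 ∧ x1)) ∧ ¬¬((F ∧ F) ∨ x0)
  step 2: (F ∨ (x1 ∧ x1)) ∧ ¬¬((F ∧ F) ∨ x0)
  step 3: (x1 ∧ x1) ∧ ¬¬((F ∧ F) ∨ x0)
  step 4: x1 ∧ ¬¬((F ∧ F) ∨ x0)
  step 5: x1 ∧ ((F ∧ F) ∨ x0)
  step 6: x1 ∧ (F ∨ x0)
  step 7: x1 ∧ x0

Answer: YES — reaches normal form x1 ∧ x0 in 7 ≤ 8 steps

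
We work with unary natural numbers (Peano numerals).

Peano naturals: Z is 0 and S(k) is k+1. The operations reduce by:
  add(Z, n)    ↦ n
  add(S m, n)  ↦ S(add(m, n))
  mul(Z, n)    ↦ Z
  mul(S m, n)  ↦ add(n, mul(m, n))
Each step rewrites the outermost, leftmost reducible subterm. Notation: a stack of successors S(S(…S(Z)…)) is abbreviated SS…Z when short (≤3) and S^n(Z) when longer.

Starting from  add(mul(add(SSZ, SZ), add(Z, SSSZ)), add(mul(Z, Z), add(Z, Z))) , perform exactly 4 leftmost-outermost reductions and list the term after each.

Answer: after 4 steps: add(S(add(SSZ, mul(add(SZ, SZ), add(Z, SSSZ)))), add(mul(Z, Z), add(Z, Z)))

Working:
  start: add(mul(add(SSZ, SZ), add(Z, SSSZ)), add(mul(Z, Z), add(Z, Z)))
  [1] add(mul(S(add(SZ, SZ)), add(Z, SSSZ)), add(mul(Z, Z), add(Z, Z)))
  [2] add(add(add(Z, SSSZ), mul(add(SZ, SZ), add(Z, SSSZ))), add(mul(Z, Z), add(Z, Z)))
  [3] add(add(SSSZ, mul(add(SZ, SZ), add(Z, SSSZ))), add(mul(Z, Z), add(Z, Z)))
  [4] add(S(add(SSZ, mul(add(SZ, SZ), add(Z, SSSZ)))), add(mul(Z, Z), add(Z, Z)))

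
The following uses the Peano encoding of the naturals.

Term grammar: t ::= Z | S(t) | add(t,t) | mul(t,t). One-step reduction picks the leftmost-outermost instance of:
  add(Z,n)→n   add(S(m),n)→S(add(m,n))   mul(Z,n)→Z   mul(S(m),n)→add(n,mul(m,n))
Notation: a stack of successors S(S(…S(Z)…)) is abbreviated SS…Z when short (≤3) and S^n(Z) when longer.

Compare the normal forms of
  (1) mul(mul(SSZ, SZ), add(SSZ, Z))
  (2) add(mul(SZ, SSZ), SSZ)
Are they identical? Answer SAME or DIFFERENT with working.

Term A:
  start: mul(mul(SSZ, SZ), add(SSZ, Z))
  [1] mul(add(SZ, mul(SZ, SZ)), add(SSZ, Z))
  [2] mul(S(add(Z, mul(SZ, SZ))), add(SSZ, Z))
  [3] add(add(SSZ, Z), mul(add(Z, mul(SZ, SZ)), add(SSZ, Z)))
  [4] add(S(add(SZ, Z)), mul(add(Z, mul(SZ, SZ)), add(SSZ, Z)))
  [5] S(add(add(SZ, Z), mul(add(Z, mul(SZ, SZ)), add(SSZ, Z))))
  [6] S(add(S(add(Z, Z)), mul(add(Z, mul(SZ, SZ)), add(SSZ, Z))))
  [7] S(S(add(add(Z, Z), mul(add(Z, mul(SZ, SZ)), add(SSZ, Z)))))
  [8] S(S(add(Z, mul(add(Z, mul(SZ, SZ)), add(SSZ, Z)))))
  [9] S(S(mul(add(Z, mul(SZ, SZ)), add(SSZ, Z))))
  [10] S(S(mul(mul(SZ, SZ), add(SSZ, Z))))
  [11] S(S(mul(add(SZ, mul(Z, SZ)), add(SSZ, Z))))
  [12] S(S(mul(S(add(Z, mul(Z, SZ))), add(SSZ, Z))))
  [13] S(S(add(add(SSZ, Z), mul(add(Z, mul(Z, SZ)), add(SSZ, Z)))))
  [14] S(S(add(S(add(SZ, Z)), mul(add(Z, mul(Z, SZ)), add(SSZ, Z)))))
  [15] S(S(S(add(add(SZ, Z), mul(add(Z, mul(Z, SZ)), add(SSZ, Z))))))
  [16] S(S(S(add(S(add(Z, Z)), mul(add(Z, mul(Z, SZ)), add(SSZ, Z))))))
  [17] S(S(S(S(add(add(Z, Z), mul(add(Z, mul(Z, SZ)), add(SSZ, Z)))))))
  [18] S(S(S(S(add(Z, mul(add(Z, mul(Z, SZ)), add(SSZ, Z)))))))
  [19] S(S(S(S(mul(add(Z, mul(Z, SZ)), add(SSZ, Z))))))
  [20] S(S(S(S(mul(mul(Z, SZ), add(SSZ, Z))))))
  [21] S(S(S(S(mul(Z, add(SSZ, Z))))))
  [22] S^4(Z)

Term B:
  start: add(mul(SZ, SSZ), SSZ)
  [1] add(add(SSZ, mul(Z, SSZ)), SSZ)
  [2] add(S(add(SZ, mul(Z, SSZ))), SSZ)
  [3] S(add(add(SZ, mul(Z, SSZ)), SSZ))
  [4] S(add(S(add(Z, mul(Z, SSZ))), SSZ))
  [5] S(S(add(add(Z, mul(Z, SSZ)), SSZ)))
  [6] S(S(add(mul(Z, SSZ), SSZ)))
  [7] S(S(add(Z, SSZ)))
  [8] S^4(Z)

Answer: SAME — A ⇓ S^4(Z), B ⇓ S^4(Z)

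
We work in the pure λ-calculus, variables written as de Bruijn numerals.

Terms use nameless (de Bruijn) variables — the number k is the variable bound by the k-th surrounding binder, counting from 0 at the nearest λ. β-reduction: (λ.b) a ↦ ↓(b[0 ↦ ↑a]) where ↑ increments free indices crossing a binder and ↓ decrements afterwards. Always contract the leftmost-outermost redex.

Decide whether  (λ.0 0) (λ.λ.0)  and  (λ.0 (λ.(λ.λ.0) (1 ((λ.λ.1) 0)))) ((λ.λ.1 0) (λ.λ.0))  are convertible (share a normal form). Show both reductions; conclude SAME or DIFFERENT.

Answer: SAME — A ⇓ λ.0, B ⇓ λ.0

Working:
Term A:
  start: (λ.0 0) (λ.λ.0)
  step 1: (λ.λ.0) (λ.λ.0)
  step 2: λ.0

Term B:
  start: (λ.0 (λ.(λ.λ.0) (1 ((λ.λ.1) 0)))) ((λ.λ.1 0) (λ.λ.0))
  step 1: (λ.λ.1 0) (λ.λ.0) (λ.(λ.λ.0) ((λ.λ.1 0) (λ.λ.0) ((λ.λ.1) 0)))
  step 2: (λ.(λ.λ.0) 0) (λ.(λ.λ.0) ((λ.λ.1 0) (λ.λ.0) ((λ.λ.1) 0)))
  step 3: (λ.λ.0) (λ.(λ.λ.0) ((λ.λ.1 0) (λ.λ.0) ((λ.λ.1) 0)))
  step 4: λ.0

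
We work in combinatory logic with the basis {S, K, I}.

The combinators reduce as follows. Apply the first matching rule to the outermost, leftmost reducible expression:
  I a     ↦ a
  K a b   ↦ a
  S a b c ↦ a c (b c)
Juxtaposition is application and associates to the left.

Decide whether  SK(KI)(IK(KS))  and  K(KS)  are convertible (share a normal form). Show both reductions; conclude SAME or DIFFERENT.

Term A:
  start: SK(KI)(IK(KS))
  →1  K(IK(KS))(KI(IK(KS)))
  →2  IK(KS)
  →3  K(KS)

Term B:
  start: K(KS)

Answer: SAME — A ⇓ K(KS), B ⇓ K(KS)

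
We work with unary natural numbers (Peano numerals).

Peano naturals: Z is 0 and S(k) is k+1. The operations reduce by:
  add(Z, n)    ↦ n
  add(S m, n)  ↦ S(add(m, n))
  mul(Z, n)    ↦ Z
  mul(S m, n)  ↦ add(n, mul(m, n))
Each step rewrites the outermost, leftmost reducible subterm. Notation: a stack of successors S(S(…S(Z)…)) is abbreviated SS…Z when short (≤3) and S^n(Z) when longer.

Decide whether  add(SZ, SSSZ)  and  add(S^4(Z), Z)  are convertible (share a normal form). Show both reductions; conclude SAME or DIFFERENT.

Answer: SAME — A ⇓ S^4(Z), B ⇓ S^4(Z)

Derivation:
Term A:
  start: add(SZ, SSSZ)
  step 1: S(add(Z, SSSZ))
  step 2: S^4(Z)

Term B:
  start: add(S^4(Z), Z)
  step 1: S(add(SSSZ, Z))
  step 2: S(S(add(SSZ, Z)))
  step 3: S(S(S(add(SZ, Z))))
  step 4: S(S(S(S(add(Z, Z)))))
  step 5: S^4(Z)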